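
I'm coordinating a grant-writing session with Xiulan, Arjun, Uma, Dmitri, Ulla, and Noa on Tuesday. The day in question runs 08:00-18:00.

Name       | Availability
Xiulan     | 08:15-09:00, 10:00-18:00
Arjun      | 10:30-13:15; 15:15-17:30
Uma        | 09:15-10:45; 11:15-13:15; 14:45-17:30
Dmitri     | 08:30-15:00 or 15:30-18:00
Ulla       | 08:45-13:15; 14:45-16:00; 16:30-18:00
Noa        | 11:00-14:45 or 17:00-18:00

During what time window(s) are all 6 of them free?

11:15-13:15, 17:00-17:30

Xiulan ∩ Arjun: 10:30-13:15, 15:15-17:30.
Xiulan ∩ Arjun ∩ Uma: 10:30-10:45, 11:15-13:15, 15:15-17:30.
Xiulan ∩ Arjun ∩ Uma ∩ Dmitri: 10:30-10:45, 11:15-13:15, 15:30-17:30.
Xiulan ∩ Arjun ∩ Uma ∩ Dmitri ∩ Ulla: 10:30-10:45, 11:15-13:15, 15:30-16:00, 16:30-17:30.
Xiulan ∩ Arjun ∩ Uma ∩ Dmitri ∩ Ulla ∩ Noa: 11:15-13:15, 17:00-17:30.
So the common availability across everyone is 11:15-13:15, 17:00-17:30.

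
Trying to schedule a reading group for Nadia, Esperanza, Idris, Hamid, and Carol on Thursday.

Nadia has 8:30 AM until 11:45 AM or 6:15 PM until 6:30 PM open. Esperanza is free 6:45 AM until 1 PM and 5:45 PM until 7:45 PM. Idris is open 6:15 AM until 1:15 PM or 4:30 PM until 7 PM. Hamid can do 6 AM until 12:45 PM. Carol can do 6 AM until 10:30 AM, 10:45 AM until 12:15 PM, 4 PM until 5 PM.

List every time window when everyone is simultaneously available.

08:30-10:30, 10:45-11:45

Nadia ∩ Esperanza: 08:30-11:45, 18:15-18:30.
Nadia ∩ Esperanza ∩ Idris: 08:30-11:45, 18:15-18:30.
Nadia ∩ Esperanza ∩ Idris ∩ Hamid: 08:30-11:45.
Nadia ∩ Esperanza ∩ Idris ∩ Hamid ∩ Carol: 08:30-10:30, 10:45-11:45.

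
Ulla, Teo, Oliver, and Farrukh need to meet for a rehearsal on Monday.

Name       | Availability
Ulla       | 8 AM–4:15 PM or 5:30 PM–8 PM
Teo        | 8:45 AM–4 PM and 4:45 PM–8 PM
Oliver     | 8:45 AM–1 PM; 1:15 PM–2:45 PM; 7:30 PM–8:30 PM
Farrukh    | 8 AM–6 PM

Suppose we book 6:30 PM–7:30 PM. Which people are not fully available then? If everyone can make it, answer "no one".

Ulla: free for 18:30-19:30. Teo: free for 18:30-19:30. Oliver: not fully free for 18:30-19:30. Farrukh: not fully free for 18:30-19:30.

Farrukh, Oliver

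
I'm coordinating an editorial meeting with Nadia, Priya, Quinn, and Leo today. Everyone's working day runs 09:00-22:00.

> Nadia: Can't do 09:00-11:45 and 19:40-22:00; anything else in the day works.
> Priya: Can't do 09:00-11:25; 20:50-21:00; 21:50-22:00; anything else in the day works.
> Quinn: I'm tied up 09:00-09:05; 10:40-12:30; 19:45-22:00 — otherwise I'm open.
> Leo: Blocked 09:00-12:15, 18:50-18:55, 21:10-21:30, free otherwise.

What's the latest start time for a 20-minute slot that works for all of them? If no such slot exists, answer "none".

19:20

Nadia free: 11:45-19:40 (invert busy blocks within the working day).
Priya free: 11:25-20:50, 21:00-21:50 (invert busy blocks within the working day).
Quinn free: 09:05-10:40, 12:30-19:45 (invert busy blocks within the working day).
Leo free: 12:15-18:50, 18:55-21:10, 21:30-22:00 (invert busy blocks within the working day).
Nadia ∩ Priya: 11:45-19:40.
Nadia ∩ Priya ∩ Quinn: 12:30-19:40.
Nadia ∩ Priya ∩ Quinn ∩ Leo: 12:30-18:50, 18:55-19:40.
The last common window of at least 20 minutes is 18:55-19:40; a 20-minute meeting can start as late as 19:20 and still end by 19:40.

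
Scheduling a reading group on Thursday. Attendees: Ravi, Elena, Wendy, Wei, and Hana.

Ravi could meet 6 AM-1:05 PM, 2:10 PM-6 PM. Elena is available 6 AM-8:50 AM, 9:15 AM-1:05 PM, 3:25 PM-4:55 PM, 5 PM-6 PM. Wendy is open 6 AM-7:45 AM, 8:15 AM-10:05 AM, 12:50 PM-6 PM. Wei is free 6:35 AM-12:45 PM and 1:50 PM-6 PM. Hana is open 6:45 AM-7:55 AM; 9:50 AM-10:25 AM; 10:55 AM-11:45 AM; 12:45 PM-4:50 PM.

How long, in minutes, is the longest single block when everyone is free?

85

Ravi ∩ Elena: 06:00-08:50, 09:15-13:05, 15:25-16:55, 17:00-18:00.
Ravi ∩ Elena ∩ Wendy: 06:00-07:45, 08:15-08:50, 09:15-10:05, 12:50-13:05, 15:25-16:55, 17:00-18:00.
Ravi ∩ Elena ∩ Wendy ∩ Wei: 06:35-07:45, 08:15-08:50, 09:15-10:05, 15:25-16:55, 17:00-18:00.
Ravi ∩ Elena ∩ Wendy ∩ Wei ∩ Hana: 06:45-07:45, 09:50-10:05, 15:25-16:50.
The longest is 15:25-16:50 at 85 minutes.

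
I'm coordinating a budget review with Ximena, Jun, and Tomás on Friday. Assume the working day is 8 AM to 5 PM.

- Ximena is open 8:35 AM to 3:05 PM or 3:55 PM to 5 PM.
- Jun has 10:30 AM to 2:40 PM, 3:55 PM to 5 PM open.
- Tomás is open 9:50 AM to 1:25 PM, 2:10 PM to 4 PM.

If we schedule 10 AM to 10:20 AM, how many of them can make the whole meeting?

2

Ximena and Tomás can make the full 10:00-10:20 slot — that's 2.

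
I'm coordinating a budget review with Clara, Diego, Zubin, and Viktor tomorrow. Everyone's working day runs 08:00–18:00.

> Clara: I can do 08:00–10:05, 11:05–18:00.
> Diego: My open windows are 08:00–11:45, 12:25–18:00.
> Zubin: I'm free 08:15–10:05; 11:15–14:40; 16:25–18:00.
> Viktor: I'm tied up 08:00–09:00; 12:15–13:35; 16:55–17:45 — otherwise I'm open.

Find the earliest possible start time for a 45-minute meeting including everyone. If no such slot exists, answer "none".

Clara free: 08:00-10:05, 11:05-18:00.
Diego free: 08:00-11:45, 12:25-18:00.
Zubin free: 08:15-10:05, 11:15-14:40, 16:25-18:00.
Viktor free: 09:00-12:15, 13:35-16:55, 17:45-18:00 (invert busy blocks within the working day).
Clara ∩ Diego: 08:00-10:05, 11:05-11:45, 12:25-18:00.
Clara ∩ Diego ∩ Zubin: 08:15-10:05, 11:15-11:45, 12:25-14:40, 16:25-18:00.
Clara ∩ Diego ∩ Zubin ∩ Viktor: 09:00-10:05, 11:15-11:45, 13:35-14:40, 16:25-16:55, 17:45-18:00.
The first common window of at least 45 minutes is 09:00-10:05, so the earliest start is 09:00.

09:00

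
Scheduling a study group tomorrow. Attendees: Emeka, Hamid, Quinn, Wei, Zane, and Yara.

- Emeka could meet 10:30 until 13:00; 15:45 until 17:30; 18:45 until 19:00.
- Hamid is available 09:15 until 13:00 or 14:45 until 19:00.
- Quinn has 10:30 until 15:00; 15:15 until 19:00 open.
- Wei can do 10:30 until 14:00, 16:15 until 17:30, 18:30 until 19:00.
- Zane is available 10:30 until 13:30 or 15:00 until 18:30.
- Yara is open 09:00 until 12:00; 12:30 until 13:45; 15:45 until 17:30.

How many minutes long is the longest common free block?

Emeka ∩ Hamid: 10:30-13:00, 15:45-17:30, 18:45-19:00.
Emeka ∩ Hamid ∩ Quinn: 10:30-13:00, 15:45-17:30, 18:45-19:00.
Emeka ∩ Hamid ∩ Quinn ∩ Wei: 10:30-13:00, 16:15-17:30, 18:45-19:00.
Emeka ∩ Hamid ∩ Quinn ∩ Wei ∩ Zane: 10:30-13:00, 16:15-17:30.
Emeka ∩ Hamid ∩ Quinn ∩ Wei ∩ Zane ∩ Yara: 10:30-12:00, 12:30-13:00, 16:15-17:30.
The longest is 10:30-12:00 at 90 minutes.

90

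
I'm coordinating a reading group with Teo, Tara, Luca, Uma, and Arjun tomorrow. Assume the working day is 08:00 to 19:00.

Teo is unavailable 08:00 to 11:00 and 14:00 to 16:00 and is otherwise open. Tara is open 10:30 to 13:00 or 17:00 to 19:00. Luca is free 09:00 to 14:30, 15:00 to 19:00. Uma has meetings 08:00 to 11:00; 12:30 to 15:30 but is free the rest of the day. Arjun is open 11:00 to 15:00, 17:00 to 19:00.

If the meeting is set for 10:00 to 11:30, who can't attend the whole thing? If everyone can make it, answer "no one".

Teo free: 11:00-14:00, 16:00-19:00 (invert busy blocks within the working day).
Tara free: 10:30-13:00, 17:00-19:00.
Luca free: 09:00-14:30, 15:00-19:00.
Uma free: 11:00-12:30, 15:30-19:00 (invert busy blocks within the working day).
Arjun free: 11:00-15:00, 17:00-19:00.
Teo: not fully free for 10:00-11:30. Tara: not fully free for 10:00-11:30. Luca: free for 10:00-11:30. Uma: not fully free for 10:00-11:30. Arjun: not fully free for 10:00-11:30.

Arjun, Tara, Teo, Uma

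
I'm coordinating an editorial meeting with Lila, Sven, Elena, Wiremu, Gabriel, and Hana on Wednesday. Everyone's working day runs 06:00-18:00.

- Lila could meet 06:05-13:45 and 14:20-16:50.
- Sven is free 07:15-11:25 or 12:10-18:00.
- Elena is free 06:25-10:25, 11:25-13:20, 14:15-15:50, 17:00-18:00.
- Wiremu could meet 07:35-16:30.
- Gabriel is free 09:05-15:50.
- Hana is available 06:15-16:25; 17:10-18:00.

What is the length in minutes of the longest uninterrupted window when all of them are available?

90

Lila ∩ Sven: 07:15-11:25, 12:10-13:45, 14:20-16:50.
Lila ∩ Sven ∩ Elena: 07:15-10:25, 12:10-13:20, 14:20-15:50.
Lila ∩ Sven ∩ Elena ∩ Wiremu: 07:35-10:25, 12:10-13:20, 14:20-15:50.
Lila ∩ Sven ∩ Elena ∩ Wiremu ∩ Gabriel: 09:05-10:25, 12:10-13:20, 14:20-15:50.
Lila ∩ Sven ∩ Elena ∩ Wiremu ∩ Gabriel ∩ Hana: 09:05-10:25, 12:10-13:20, 14:20-15:50.
The longest is 14:20-15:50 at 90 minutes.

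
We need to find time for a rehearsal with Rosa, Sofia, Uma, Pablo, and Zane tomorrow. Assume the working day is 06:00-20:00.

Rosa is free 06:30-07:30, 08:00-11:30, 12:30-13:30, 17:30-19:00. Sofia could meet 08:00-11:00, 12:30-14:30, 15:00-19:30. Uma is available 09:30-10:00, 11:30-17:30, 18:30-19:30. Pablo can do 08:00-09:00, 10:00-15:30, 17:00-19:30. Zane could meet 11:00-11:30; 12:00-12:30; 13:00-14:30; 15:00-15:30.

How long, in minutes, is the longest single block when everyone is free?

30

Rosa ∩ Sofia: 08:00-11:00, 12:30-13:30, 17:30-19:00.
Rosa ∩ Sofia ∩ Uma: 09:30-10:00, 12:30-13:30, 18:30-19:00.
Rosa ∩ Sofia ∩ Uma ∩ Pablo: 12:30-13:30, 18:30-19:00.
Rosa ∩ Sofia ∩ Uma ∩ Pablo ∩ Zane: 13:00-13:30.
The longest is 13:00-13:30 at 30 minutes.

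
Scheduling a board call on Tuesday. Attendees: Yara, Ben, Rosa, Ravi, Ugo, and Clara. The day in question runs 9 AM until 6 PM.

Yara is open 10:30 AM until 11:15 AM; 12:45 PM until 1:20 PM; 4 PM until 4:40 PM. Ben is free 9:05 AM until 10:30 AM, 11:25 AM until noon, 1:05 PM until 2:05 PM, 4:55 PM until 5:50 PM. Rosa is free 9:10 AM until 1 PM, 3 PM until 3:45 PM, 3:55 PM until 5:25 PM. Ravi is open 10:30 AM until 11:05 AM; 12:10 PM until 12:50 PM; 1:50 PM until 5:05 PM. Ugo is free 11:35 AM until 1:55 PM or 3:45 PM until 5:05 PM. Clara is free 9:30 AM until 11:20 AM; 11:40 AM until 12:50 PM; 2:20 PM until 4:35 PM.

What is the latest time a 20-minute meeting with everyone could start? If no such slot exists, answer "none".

Yara ∩ Ben: 13:05-13:20.
Yara ∩ Ben ∩ Rosa: ∅.
Yara ∩ Ben ∩ Rosa ∩ Ravi: ∅.
Yara ∩ Ben ∩ Rosa ∩ Ravi ∩ Ugo: ∅.
Yara ∩ Ben ∩ Rosa ∩ Ravi ∩ Ugo ∩ Clara: ∅.
There is no time when everyone is free.
No common window is at least 20 minutes long.

none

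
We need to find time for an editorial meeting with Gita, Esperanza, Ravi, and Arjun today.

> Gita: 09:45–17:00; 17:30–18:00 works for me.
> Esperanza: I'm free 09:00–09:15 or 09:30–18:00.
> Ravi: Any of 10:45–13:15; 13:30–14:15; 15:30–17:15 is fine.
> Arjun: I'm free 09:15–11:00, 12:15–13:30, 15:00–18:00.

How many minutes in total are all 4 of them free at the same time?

Gita ∩ Esperanza: 09:45-17:00, 17:30-18:00.
Gita ∩ Esperanza ∩ Ravi: 10:45-13:15, 13:30-14:15, 15:30-17:00.
Gita ∩ Esperanza ∩ Ravi ∩ Arjun: 10:45-11:00, 12:15-13:15, 15:30-17:00.
So the common availability across everyone is 10:45-11:00, 12:15-13:15, 15:30-17:00.
Summing the common windows: 15 + 60 + 90 = 165 minutes.

165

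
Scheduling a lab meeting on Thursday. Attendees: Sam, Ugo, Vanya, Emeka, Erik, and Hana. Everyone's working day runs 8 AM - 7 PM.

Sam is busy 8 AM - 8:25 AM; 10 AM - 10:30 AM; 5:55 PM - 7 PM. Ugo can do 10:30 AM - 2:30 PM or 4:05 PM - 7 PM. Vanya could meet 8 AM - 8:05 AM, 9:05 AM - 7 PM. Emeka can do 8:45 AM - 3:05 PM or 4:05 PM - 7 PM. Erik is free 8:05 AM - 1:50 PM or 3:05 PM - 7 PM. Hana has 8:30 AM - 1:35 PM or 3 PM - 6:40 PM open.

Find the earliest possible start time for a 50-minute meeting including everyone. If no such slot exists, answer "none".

10:30

Sam free: 08:25-10:00, 10:30-17:55 (invert busy blocks within the working day).
Ugo free: 10:30-14:30, 16:05-19:00.
Vanya free: 08:00-08:05, 09:05-19:00.
Emeka free: 08:45-15:05, 16:05-19:00.
Erik free: 08:05-13:50, 15:05-19:00.
Hana free: 08:30-13:35, 15:00-18:40.
Sam ∩ Ugo: 10:30-14:30, 16:05-17:55.
Sam ∩ Ugo ∩ Vanya: 10:30-14:30, 16:05-17:55.
Sam ∩ Ugo ∩ Vanya ∩ Emeka: 10:30-14:30, 16:05-17:55.
Sam ∩ Ugo ∩ Vanya ∩ Emeka ∩ Erik: 10:30-13:50, 16:05-17:55.
Sam ∩ Ugo ∩ Vanya ∩ Emeka ∩ Erik ∩ Hana: 10:30-13:35, 16:05-17:55.
The first common window of at least 50 minutes is 10:30-13:35, so the earliest start is 10:30.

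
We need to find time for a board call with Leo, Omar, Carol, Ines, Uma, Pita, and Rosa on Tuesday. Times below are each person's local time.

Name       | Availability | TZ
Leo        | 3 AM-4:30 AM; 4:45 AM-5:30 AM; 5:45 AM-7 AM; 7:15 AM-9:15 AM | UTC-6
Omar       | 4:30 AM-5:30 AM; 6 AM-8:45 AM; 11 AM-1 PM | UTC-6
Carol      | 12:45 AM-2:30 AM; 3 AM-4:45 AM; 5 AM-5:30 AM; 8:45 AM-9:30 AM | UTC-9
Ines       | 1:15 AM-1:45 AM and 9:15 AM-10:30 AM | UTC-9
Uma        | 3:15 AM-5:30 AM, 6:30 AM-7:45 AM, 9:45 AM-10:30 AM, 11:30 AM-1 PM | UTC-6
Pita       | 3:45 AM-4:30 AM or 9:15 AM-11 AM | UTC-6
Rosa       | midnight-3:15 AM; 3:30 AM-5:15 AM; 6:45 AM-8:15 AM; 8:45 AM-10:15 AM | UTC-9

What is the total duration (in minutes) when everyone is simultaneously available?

Leo in UTC: 09:00-10:30, 10:45-11:30, 11:45-13:00, 13:15-15:15 (add 6h to convert from UTC-6).
Omar in UTC: 10:30-11:30, 12:00-14:45, 17:00-19:00 (add 6h to convert from UTC-6).
Carol in UTC: 09:45-11:30, 12:00-13:45, 14:00-14:30, 17:45-18:30 (add 9h to convert from UTC-9).
Ines in UTC: 10:15-10:45, 18:15-19:30 (add 9h to convert from UTC-9).
Uma in UTC: 09:15-11:30, 12:30-13:45, 15:45-16:30, 17:30-19:00 (add 6h to convert from UTC-6).
Pita in UTC: 09:45-10:30, 15:15-17:00 (add 6h to convert from UTC-6).
Rosa in UTC: 09:00-12:15, 12:30-14:15, 15:45-17:15, 17:45-19:15 (add 9h to convert from UTC-9).
Leo ∩ Omar: 10:45-11:30, 12:00-13:00, 13:15-14:45.
Leo ∩ Omar ∩ Carol: 10:45-11:30, 12:00-13:00, 13:15-13:45, 14:00-14:30.
Leo ∩ Omar ∩ Carol ∩ Ines: ∅.
Leo ∩ Omar ∩ Carol ∩ Ines ∩ Uma: ∅.
Leo ∩ Omar ∩ Carol ∩ Ines ∩ Uma ∩ Pita: ∅.
Leo ∩ Omar ∩ Carol ∩ Ines ∩ Uma ∩ Pita ∩ Rosa: ∅.
There is no time when everyone is free.
There is no common window, so the total is 0 minutes.

0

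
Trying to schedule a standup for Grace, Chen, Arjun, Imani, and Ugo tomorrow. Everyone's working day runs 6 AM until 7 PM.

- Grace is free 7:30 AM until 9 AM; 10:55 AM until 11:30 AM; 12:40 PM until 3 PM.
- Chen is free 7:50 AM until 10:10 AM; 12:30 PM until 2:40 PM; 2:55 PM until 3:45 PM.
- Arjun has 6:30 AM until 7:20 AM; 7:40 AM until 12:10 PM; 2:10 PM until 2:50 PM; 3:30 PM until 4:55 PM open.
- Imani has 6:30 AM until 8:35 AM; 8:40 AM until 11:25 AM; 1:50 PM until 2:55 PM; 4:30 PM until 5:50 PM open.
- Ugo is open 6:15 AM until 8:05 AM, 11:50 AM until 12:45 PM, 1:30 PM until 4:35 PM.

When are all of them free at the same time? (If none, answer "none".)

Grace ∩ Chen: 07:50-09:00, 12:40-14:40, 14:55-15:00.
Grace ∩ Chen ∩ Arjun: 07:50-09:00, 14:10-14:40.
Grace ∩ Chen ∩ Arjun ∩ Imani: 07:50-08:35, 08:40-09:00, 14:10-14:40.
Grace ∩ Chen ∩ Arjun ∩ Imani ∩ Ugo: 07:50-08:05, 14:10-14:40.

07:50-08:05, 14:10-14:40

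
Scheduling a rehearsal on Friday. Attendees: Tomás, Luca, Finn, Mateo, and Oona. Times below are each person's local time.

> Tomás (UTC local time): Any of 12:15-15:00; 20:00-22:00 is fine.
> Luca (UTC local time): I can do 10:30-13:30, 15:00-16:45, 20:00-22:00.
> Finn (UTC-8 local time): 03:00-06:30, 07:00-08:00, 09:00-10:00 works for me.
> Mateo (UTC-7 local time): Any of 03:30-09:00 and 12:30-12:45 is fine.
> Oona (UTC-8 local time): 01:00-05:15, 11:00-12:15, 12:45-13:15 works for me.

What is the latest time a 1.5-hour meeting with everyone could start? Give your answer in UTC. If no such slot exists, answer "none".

none

Tomás in UTC: 12:15-15:00, 20:00-22:00.
Luca in UTC: 10:30-13:30, 15:00-16:45, 20:00-22:00.
Finn in UTC: 11:00-14:30, 15:00-16:00, 17:00-18:00 (add 8h to convert from UTC-8).
Mateo in UTC: 10:30-16:00, 19:30-19:45 (add 7h to convert from UTC-7).
Oona in UTC: 09:00-13:15, 19:00-20:15, 20:45-21:15 (add 8h to convert from UTC-8).
Tomás ∩ Luca: 12:15-13:30, 20:00-22:00.
Tomás ∩ Luca ∩ Finn: 12:15-13:30.
Tomás ∩ Luca ∩ Finn ∩ Mateo: 12:15-13:30.
Tomás ∩ Luca ∩ Finn ∩ Mateo ∩ Oona: 12:15-13:15.
No common window is at least 90 minutes long.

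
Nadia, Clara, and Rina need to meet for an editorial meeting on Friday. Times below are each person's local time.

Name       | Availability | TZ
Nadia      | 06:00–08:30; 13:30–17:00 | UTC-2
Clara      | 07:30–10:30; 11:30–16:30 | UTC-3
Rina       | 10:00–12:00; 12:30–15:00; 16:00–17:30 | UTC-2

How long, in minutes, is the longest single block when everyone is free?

90

Nadia in UTC: 08:00-10:30, 15:30-19:00 (add 2h to convert from UTC-2).
Clara in UTC: 10:30-13:30, 14:30-19:30 (add 3h to convert from UTC-3).
Rina in UTC: 12:00-14:00, 14:30-17:00, 18:00-19:30 (add 2h to convert from UTC-2).
Nadia ∩ Clara: 15:30-19:00.
Nadia ∩ Clara ∩ Rina: 15:30-17:00, 18:00-19:00.
The longest is 15:30-17:00 at 90 minutes.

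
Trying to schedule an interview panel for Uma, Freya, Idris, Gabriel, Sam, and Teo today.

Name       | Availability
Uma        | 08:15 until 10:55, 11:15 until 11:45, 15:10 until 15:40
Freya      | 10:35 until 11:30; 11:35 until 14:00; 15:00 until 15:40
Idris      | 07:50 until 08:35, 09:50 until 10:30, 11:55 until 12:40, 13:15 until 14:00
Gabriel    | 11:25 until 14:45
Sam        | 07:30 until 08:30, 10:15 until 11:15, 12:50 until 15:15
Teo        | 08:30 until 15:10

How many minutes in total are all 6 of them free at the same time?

Uma ∩ Freya: 10:35-10:55, 11:15-11:30, 11:35-11:45, 15:10-15:40.
Uma ∩ Freya ∩ Idris: ∅.
Uma ∩ Freya ∩ Idris ∩ Gabriel: ∅.
Uma ∩ Freya ∩ Idris ∩ Gabriel ∩ Sam: ∅.
Uma ∩ Freya ∩ Idris ∩ Gabriel ∩ Sam ∩ Teo: ∅.
There is no time when everyone is free.
There is no common window, so the total is 0 minutes.

0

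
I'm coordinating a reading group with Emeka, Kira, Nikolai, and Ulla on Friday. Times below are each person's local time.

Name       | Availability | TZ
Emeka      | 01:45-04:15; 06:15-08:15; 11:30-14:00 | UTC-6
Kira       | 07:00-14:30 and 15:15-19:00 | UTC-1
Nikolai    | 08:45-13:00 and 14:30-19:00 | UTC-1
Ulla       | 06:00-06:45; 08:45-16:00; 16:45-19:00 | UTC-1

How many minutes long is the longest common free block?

135

Emeka in UTC: 07:45-10:15, 12:15-14:15, 17:30-20:00 (add 6h to convert from UTC-6).
Kira in UTC: 08:00-15:30, 16:15-20:00 (add 1h to convert from UTC-1).
Nikolai in UTC: 09:45-14:00, 15:30-20:00 (add 1h to convert from UTC-1).
Ulla in UTC: 07:00-07:45, 09:45-17:00, 17:45-20:00 (add 1h to convert from UTC-1).
Emeka ∩ Kira: 08:00-10:15, 12:15-14:15, 17:30-20:00.
Emeka ∩ Kira ∩ Nikolai: 09:45-10:15, 12:15-14:00, 17:30-20:00.
Emeka ∩ Kira ∩ Nikolai ∩ Ulla: 09:45-10:15, 12:15-14:00, 17:45-20:00.
The longest is 17:45-20:00 at 135 minutes.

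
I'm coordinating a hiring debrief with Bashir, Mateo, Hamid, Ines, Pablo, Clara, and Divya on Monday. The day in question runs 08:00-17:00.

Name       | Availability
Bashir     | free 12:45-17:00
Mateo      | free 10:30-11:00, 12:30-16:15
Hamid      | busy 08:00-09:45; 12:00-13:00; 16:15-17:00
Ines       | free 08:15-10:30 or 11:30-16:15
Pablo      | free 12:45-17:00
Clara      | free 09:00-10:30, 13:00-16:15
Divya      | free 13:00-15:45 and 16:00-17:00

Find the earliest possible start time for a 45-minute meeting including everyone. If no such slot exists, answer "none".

Bashir free: 12:45-17:00.
Mateo free: 10:30-11:00, 12:30-16:15.
Hamid free: 09:45-12:00, 13:00-16:15 (invert busy blocks within the working day).
Ines free: 08:15-10:30, 11:30-16:15.
Pablo free: 12:45-17:00.
Clara free: 09:00-10:30, 13:00-16:15.
Divya free: 13:00-15:45, 16:00-17:00.
Bashir ∩ Mateo: 12:45-16:15.
Bashir ∩ Mateo ∩ Hamid: 13:00-16:15.
Bashir ∩ Mateo ∩ Hamid ∩ Ines: 13:00-16:15.
Bashir ∩ Mateo ∩ Hamid ∩ Ines ∩ Pablo: 13:00-16:15.
Bashir ∩ Mateo ∩ Hamid ∩ Ines ∩ Pablo ∩ Clara: 13:00-16:15.
Bashir ∩ Mateo ∩ Hamid ∩ Ines ∩ Pablo ∩ Clara ∩ Divya: 13:00-15:45, 16:00-16:15.
The first common window of at least 45 minutes is 13:00-15:45, so the earliest start is 13:00.

13:00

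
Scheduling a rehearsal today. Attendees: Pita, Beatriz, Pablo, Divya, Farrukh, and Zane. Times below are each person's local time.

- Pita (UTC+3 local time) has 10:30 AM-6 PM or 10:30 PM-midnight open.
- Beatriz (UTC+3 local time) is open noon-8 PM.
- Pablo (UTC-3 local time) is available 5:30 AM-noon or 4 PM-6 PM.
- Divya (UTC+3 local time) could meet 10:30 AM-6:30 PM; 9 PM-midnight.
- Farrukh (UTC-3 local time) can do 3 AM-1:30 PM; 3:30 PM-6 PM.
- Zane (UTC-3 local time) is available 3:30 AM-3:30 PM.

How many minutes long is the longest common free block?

Pita in UTC: 07:30-15:00, 19:30-21:00 (subtract 3h to convert from UTC+3).
Beatriz in UTC: 09:00-17:00 (subtract 3h to convert from UTC+3).
Pablo in UTC: 08:30-15:00, 19:00-21:00 (add 3h to convert from UTC-3).
Divya in UTC: 07:30-15:30, 18:00-21:00 (subtract 3h to convert from UTC+3).
Farrukh in UTC: 06:00-16:30, 18:30-21:00 (add 3h to convert from UTC-3).
Zane in UTC: 06:30-18:30 (add 3h to convert from UTC-3).
Pita ∩ Beatriz: 09:00-15:00.
Pita ∩ Beatriz ∩ Pablo: 09:00-15:00.
Pita ∩ Beatriz ∩ Pablo ∩ Divya: 09:00-15:00.
Pita ∩ Beatriz ∩ Pablo ∩ Divya ∩ Farrukh: 09:00-15:00.
Pita ∩ Beatriz ∩ Pablo ∩ Divya ∩ Farrukh ∩ Zane: 09:00-15:00.
Those are the intersection windows.
The longest is 09:00-15:00 at 360 minutes.

360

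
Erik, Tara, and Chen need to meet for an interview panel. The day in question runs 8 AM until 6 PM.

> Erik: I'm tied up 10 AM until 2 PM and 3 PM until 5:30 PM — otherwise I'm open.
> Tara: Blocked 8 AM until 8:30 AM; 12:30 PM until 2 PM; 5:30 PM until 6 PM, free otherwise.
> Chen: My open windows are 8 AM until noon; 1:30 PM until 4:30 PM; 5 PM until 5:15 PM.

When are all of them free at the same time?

08:30-10:00, 14:00-15:00

Erik free: 08:00-10:00, 14:00-15:00, 17:30-18:00 (invert busy blocks within the working day).
Tara free: 08:30-12:30, 14:00-17:30 (invert busy blocks within the working day).
Chen free: 08:00-12:00, 13:30-16:30, 17:00-17:15.
Erik ∩ Tara: 08:30-10:00, 14:00-15:00.
Erik ∩ Tara ∩ Chen: 08:30-10:00, 14:00-15:00.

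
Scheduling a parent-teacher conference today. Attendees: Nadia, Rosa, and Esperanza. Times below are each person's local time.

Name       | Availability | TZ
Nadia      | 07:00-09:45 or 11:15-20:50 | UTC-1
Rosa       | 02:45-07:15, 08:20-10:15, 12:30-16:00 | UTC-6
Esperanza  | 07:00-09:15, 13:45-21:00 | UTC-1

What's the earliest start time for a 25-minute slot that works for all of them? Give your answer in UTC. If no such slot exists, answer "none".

Nadia in UTC: 08:00-10:45, 12:15-21:50 (add 1h to convert from UTC-1).
Rosa in UTC: 08:45-13:15, 14:20-16:15, 18:30-22:00 (add 6h to convert from UTC-6).
Esperanza in UTC: 08:00-10:15, 14:45-22:00 (add 1h to convert from UTC-1).
Nadia ∩ Rosa: 08:45-10:45, 12:15-13:15, 14:20-16:15, 18:30-21:50.
Nadia ∩ Rosa ∩ Esperanza: 08:45-10:15, 14:45-16:15, 18:30-21:50.
Those are the intersection windows.
The first common window of at least 25 minutes is 08:45-10:15, so the earliest start is 08:45.

08:45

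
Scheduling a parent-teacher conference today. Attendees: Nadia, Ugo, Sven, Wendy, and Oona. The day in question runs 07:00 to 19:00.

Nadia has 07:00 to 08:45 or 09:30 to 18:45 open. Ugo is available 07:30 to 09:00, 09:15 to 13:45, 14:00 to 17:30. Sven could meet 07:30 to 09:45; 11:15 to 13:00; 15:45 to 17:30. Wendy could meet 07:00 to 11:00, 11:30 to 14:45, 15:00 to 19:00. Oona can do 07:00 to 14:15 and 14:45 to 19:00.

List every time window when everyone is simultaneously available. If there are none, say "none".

07:30-08:45, 09:30-09:45, 11:30-13:00, 15:45-17:30

Nadia ∩ Ugo: 07:30-08:45, 09:30-13:45, 14:00-17:30.
Nadia ∩ Ugo ∩ Sven: 07:30-08:45, 09:30-09:45, 11:15-13:00, 15:45-17:30.
Nadia ∩ Ugo ∩ Sven ∩ Wendy: 07:30-08:45, 09:30-09:45, 11:30-13:00, 15:45-17:30.
Nadia ∩ Ugo ∩ Sven ∩ Wendy ∩ Oona: 07:30-08:45, 09:30-09:45, 11:30-13:00, 15:45-17:30.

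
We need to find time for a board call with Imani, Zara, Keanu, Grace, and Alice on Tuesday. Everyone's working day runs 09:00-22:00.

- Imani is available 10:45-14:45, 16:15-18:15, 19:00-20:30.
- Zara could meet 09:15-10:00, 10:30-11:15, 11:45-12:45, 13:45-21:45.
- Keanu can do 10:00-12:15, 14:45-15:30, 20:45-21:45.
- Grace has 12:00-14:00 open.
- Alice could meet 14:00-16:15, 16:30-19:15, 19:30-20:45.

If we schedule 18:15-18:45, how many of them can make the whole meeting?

2

Zara and Alice can make the full 18:15-18:45 slot — that's 2.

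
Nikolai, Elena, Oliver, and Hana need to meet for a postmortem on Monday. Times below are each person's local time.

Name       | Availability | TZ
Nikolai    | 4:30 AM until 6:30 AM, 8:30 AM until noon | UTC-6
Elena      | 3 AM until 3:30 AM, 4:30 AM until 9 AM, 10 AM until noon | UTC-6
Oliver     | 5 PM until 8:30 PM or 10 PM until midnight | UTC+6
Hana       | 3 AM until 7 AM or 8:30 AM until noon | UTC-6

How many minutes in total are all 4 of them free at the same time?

210

Nikolai in UTC: 10:30-12:30, 14:30-18:00 (add 6h to convert from UTC-6).
Elena in UTC: 09:00-09:30, 10:30-15:00, 16:00-18:00 (add 6h to convert from UTC-6).
Oliver in UTC: 11:00-14:30, 16:00-18:00 (subtract 6h to convert from UTC+6).
Hana in UTC: 09:00-13:00, 14:30-18:00 (add 6h to convert from UTC-6).
Nikolai ∩ Elena: 10:30-12:30, 14:30-15:00, 16:00-18:00.
Nikolai ∩ Elena ∩ Oliver: 11:00-12:30, 16:00-18:00.
Nikolai ∩ Elena ∩ Oliver ∩ Hana: 11:00-12:30, 16:00-18:00.
So the common availability across everyone is 11:00-12:30, 16:00-18:00.
Summing the common windows: 90 + 120 = 210 minutes.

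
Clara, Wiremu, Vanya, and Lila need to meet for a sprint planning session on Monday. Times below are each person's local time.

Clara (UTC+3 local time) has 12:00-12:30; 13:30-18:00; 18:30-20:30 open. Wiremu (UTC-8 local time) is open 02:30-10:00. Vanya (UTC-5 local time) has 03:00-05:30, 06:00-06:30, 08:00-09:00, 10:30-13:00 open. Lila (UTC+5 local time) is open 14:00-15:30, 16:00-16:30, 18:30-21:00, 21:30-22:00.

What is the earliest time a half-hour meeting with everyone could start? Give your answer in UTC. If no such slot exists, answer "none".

Clara in UTC: 09:00-09:30, 10:30-15:00, 15:30-17:30 (subtract 3h to convert from UTC+3).
Wiremu in UTC: 10:30-18:00 (add 8h to convert from UTC-8).
Vanya in UTC: 08:00-10:30, 11:00-11:30, 13:00-14:00, 15:30-18:00 (add 5h to convert from UTC-5).
Lila in UTC: 09:00-10:30, 11:00-11:30, 13:30-16:00, 16:30-17:00 (subtract 5h to convert from UTC+5).
Clara ∩ Wiremu: 10:30-15:00, 15:30-17:30.
Clara ∩ Wiremu ∩ Vanya: 11:00-11:30, 13:00-14:00, 15:30-17:30.
Clara ∩ Wiremu ∩ Vanya ∩ Lila: 11:00-11:30, 13:30-14:00, 15:30-16:00, 16:30-17:00.
The first common window of at least 30 minutes is 11:00-11:30, so the earliest start is 11:00.

11:00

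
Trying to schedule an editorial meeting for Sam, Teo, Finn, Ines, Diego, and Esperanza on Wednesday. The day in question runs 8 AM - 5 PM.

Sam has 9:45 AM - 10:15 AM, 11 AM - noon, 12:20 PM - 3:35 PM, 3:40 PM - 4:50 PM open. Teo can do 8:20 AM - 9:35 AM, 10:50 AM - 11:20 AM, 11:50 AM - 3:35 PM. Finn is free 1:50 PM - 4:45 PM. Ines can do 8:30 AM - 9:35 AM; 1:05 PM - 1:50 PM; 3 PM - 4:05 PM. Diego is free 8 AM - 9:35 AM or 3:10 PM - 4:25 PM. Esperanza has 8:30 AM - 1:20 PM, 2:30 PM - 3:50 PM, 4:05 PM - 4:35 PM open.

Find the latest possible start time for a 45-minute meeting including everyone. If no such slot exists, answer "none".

none

Sam ∩ Teo: 11:00-11:20, 11:50-12:00, 12:20-15:35.
Sam ∩ Teo ∩ Finn: 13:50-15:35.
Sam ∩ Teo ∩ Finn ∩ Ines: 15:00-15:35.
Sam ∩ Teo ∩ Finn ∩ Ines ∩ Diego: 15:10-15:35.
Sam ∩ Teo ∩ Finn ∩ Ines ∩ Diego ∩ Esperanza: 15:10-15:35.
Those are the intersection windows.
No common window is at least 45 minutes long.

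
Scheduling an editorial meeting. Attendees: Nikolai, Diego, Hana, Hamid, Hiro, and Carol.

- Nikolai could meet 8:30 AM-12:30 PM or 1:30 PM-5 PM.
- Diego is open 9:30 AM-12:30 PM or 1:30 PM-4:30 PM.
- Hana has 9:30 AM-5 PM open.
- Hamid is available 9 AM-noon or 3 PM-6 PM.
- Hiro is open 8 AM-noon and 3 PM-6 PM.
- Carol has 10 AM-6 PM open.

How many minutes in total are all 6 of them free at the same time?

Nikolai ∩ Diego: 09:30-12:30, 13:30-16:30.
Nikolai ∩ Diego ∩ Hana: 09:30-12:30, 13:30-16:30.
Nikolai ∩ Diego ∩ Hana ∩ Hamid: 09:30-12:00, 15:00-16:30.
Nikolai ∩ Diego ∩ Hana ∩ Hamid ∩ Hiro: 09:30-12:00, 15:00-16:30.
Nikolai ∩ Diego ∩ Hana ∩ Hamid ∩ Hiro ∩ Carol: 10:00-12:00, 15:00-16:30.
Summing the common windows: 120 + 90 = 210 minutes.

210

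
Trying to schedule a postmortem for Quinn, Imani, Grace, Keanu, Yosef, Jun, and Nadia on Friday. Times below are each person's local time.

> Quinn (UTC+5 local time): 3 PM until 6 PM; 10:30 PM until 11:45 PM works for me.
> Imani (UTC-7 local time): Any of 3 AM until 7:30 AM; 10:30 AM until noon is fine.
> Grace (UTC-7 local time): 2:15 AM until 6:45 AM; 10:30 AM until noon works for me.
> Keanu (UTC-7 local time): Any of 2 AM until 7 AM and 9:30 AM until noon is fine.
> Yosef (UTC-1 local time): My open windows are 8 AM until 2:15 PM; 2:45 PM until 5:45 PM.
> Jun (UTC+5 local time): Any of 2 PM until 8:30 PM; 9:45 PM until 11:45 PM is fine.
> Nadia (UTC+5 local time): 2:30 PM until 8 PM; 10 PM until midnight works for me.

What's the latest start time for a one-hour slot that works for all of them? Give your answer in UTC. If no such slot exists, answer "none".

Quinn in UTC: 10:00-13:00, 17:30-18:45 (subtract 5h to convert from UTC+5).
Imani in UTC: 10:00-14:30, 17:30-19:00 (add 7h to convert from UTC-7).
Grace in UTC: 09:15-13:45, 17:30-19:00 (add 7h to convert from UTC-7).
Keanu in UTC: 09:00-14:00, 16:30-19:00 (add 7h to convert from UTC-7).
Yosef in UTC: 09:00-15:15, 15:45-18:45 (add 1h to convert from UTC-1).
Jun in UTC: 09:00-15:30, 16:45-18:45 (subtract 5h to convert from UTC+5).
Nadia in UTC: 09:30-15:00, 17:00-19:00 (subtract 5h to convert from UTC+5).
Quinn ∩ Imani: 10:00-13:00, 17:30-18:45.
Quinn ∩ Imani ∩ Grace: 10:00-13:00, 17:30-18:45.
Quinn ∩ Imani ∩ Grace ∩ Keanu: 10:00-13:00, 17:30-18:45.
Quinn ∩ Imani ∩ Grace ∩ Keanu ∩ Yosef: 10:00-13:00, 17:30-18:45.
Quinn ∩ Imani ∩ Grace ∩ Keanu ∩ Yosef ∩ Jun: 10:00-13:00, 17:30-18:45.
Quinn ∩ Imani ∩ Grace ∩ Keanu ∩ Yosef ∩ Jun ∩ Nadia: 10:00-13:00, 17:30-18:45.
The last common window of at least 60 minutes is 17:30-18:45; a 60-minute meeting can start as late as 17:45 and still end by 18:45.

17:45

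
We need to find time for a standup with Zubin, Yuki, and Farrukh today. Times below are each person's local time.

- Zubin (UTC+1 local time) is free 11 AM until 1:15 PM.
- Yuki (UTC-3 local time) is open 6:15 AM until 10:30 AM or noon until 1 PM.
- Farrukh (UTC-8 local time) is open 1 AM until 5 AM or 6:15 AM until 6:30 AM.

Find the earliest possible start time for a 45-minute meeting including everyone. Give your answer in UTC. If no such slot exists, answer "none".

10:00

Zubin in UTC: 10:00-12:15 (subtract 1h to convert from UTC+1).
Yuki in UTC: 09:15-13:30, 15:00-16:00 (add 3h to convert from UTC-3).
Farrukh in UTC: 09:00-13:00, 14:15-14:30 (add 8h to convert from UTC-8).
Zubin ∩ Yuki: 10:00-12:15.
Zubin ∩ Yuki ∩ Farrukh: 10:00-12:15.
The first common window of at least 45 minutes is 10:00-12:15, so the earliest start is 10:00.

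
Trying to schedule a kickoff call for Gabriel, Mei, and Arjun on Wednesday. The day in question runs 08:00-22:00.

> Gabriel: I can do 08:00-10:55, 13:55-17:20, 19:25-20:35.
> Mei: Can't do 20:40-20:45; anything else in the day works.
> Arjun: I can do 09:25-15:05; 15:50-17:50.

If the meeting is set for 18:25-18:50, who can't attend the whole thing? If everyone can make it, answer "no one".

Arjun, Gabriel

Gabriel free: 08:00-10:55, 13:55-17:20, 19:25-20:35.
Mei free: 08:00-20:40, 20:45-22:00 (invert busy blocks within the working day).
Arjun free: 09:25-15:05, 15:50-17:50.
Gabriel: not fully free for 18:25-18:50. Mei: free for 18:25-18:50. Arjun: not fully free for 18:25-18:50.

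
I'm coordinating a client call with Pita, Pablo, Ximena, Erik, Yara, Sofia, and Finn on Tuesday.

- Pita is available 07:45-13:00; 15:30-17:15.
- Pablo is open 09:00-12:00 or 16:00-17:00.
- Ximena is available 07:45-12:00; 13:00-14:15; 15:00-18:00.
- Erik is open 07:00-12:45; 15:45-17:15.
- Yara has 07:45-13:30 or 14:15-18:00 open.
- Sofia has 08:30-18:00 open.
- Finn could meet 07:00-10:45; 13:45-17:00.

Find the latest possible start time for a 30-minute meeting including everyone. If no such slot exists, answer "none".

16:30

Pita ∩ Pablo: 09:00-12:00, 16:00-17:00.
Pita ∩ Pablo ∩ Ximena: 09:00-12:00, 16:00-17:00.
Pita ∩ Pablo ∩ Ximena ∩ Erik: 09:00-12:00, 16:00-17:00.
Pita ∩ Pablo ∩ Ximena ∩ Erik ∩ Yara: 09:00-12:00, 16:00-17:00.
Pita ∩ Pablo ∩ Ximena ∩ Erik ∩ Yara ∩ Sofia: 09:00-12:00, 16:00-17:00.
Pita ∩ Pablo ∩ Ximena ∩ Erik ∩ Yara ∩ Sofia ∩ Finn: 09:00-10:45, 16:00-17:00.
The last common window of at least 30 minutes is 16:00-17:00; a 30-minute meeting can start as late as 16:30 and still end by 17:00.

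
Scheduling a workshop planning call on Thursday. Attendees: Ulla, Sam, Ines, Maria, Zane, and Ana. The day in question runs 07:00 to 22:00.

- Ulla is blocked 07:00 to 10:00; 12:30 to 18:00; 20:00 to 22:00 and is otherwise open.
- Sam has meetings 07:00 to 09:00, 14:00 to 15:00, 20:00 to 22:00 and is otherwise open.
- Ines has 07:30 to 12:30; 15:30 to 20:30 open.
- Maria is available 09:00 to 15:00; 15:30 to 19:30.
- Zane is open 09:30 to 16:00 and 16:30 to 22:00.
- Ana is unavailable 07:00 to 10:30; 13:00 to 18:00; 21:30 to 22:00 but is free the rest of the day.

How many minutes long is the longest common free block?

Ulla free: 10:00-12:30, 18:00-20:00 (invert busy blocks within the working day).
Sam free: 09:00-14:00, 15:00-20:00 (invert busy blocks within the working day).
Ines free: 07:30-12:30, 15:30-20:30.
Maria free: 09:00-15:00, 15:30-19:30.
Zane free: 09:30-16:00, 16:30-22:00.
Ana free: 10:30-13:00, 18:00-21:30 (invert busy blocks within the working day).
Ulla ∩ Sam: 10:00-12:30, 18:00-20:00.
Ulla ∩ Sam ∩ Ines: 10:00-12:30, 18:00-20:00.
Ulla ∩ Sam ∩ Ines ∩ Maria: 10:00-12:30, 18:00-19:30.
Ulla ∩ Sam ∩ Ines ∩ Maria ∩ Zane: 10:00-12:30, 18:00-19:30.
Ulla ∩ Sam ∩ Ines ∩ Maria ∩ Zane ∩ Ana: 10:30-12:30, 18:00-19:30.
The longest is 10:30-12:30 at 120 minutes.

120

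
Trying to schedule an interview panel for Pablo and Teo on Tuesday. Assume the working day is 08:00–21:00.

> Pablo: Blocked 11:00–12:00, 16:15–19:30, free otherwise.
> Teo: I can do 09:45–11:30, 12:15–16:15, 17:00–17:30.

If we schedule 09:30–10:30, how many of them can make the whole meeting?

Pablo free: 08:00-11:00, 12:00-16:15, 19:30-21:00 (invert busy blocks within the working day).
Teo free: 09:45-11:30, 12:15-16:15, 17:00-17:30.
Pablo can make the full 09:30-10:30 slot — that's 1.

1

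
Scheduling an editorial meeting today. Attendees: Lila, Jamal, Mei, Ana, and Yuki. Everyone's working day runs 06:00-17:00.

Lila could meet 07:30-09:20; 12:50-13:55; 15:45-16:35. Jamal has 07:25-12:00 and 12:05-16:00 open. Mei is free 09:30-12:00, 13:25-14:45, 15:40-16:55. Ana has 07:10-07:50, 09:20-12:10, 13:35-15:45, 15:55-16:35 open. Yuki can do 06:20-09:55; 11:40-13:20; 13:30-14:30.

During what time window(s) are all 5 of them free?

13:35-13:55

Lila ∩ Jamal: 07:30-09:20, 12:50-13:55, 15:45-16:00.
Lila ∩ Jamal ∩ Mei: 13:25-13:55, 15:45-16:00.
Lila ∩ Jamal ∩ Mei ∩ Ana: 13:35-13:55, 15:55-16:00.
Lila ∩ Jamal ∩ Mei ∩ Ana ∩ Yuki: 13:35-13:55.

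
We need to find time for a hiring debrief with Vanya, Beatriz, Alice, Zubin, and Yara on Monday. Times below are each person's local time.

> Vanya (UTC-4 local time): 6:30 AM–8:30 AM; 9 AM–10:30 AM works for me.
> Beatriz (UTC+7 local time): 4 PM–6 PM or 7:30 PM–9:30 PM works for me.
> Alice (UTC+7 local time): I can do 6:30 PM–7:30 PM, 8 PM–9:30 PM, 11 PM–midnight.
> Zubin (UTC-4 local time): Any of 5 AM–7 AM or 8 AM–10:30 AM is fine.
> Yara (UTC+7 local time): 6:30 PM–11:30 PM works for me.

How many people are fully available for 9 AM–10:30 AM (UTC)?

2

Vanya in UTC: 10:30-12:30, 13:00-14:30 (add 4h to convert from UTC-4).
Beatriz in UTC: 09:00-11:00, 12:30-14:30 (subtract 7h to convert from UTC+7).
Alice in UTC: 11:30-12:30, 13:00-14:30, 16:00-17:00 (subtract 7h to convert from UTC+7).
Zubin in UTC: 09:00-11:00, 12:00-14:30 (add 4h to convert from UTC-4).
Yara in UTC: 11:30-16:30 (subtract 7h to convert from UTC+7).
Beatriz and Zubin can make the full 09:00-10:30 slot — that's 2.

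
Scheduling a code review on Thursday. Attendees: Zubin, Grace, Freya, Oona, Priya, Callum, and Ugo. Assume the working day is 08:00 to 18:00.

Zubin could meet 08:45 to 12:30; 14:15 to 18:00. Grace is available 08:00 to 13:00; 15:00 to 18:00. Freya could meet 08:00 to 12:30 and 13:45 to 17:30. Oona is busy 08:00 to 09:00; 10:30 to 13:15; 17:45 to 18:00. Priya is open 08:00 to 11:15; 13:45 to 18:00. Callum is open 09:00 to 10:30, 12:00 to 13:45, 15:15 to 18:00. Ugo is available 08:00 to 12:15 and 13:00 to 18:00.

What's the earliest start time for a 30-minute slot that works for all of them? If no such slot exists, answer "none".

Zubin free: 08:45-12:30, 14:15-18:00.
Grace free: 08:00-13:00, 15:00-18:00.
Freya free: 08:00-12:30, 13:45-17:30.
Oona free: 09:00-10:30, 13:15-17:45 (invert busy blocks within the working day).
Priya free: 08:00-11:15, 13:45-18:00.
Callum free: 09:00-10:30, 12:00-13:45, 15:15-18:00.
Ugo free: 08:00-12:15, 13:00-18:00.
Zubin ∩ Grace: 08:45-12:30, 15:00-18:00.
Zubin ∩ Grace ∩ Freya: 08:45-12:30, 15:00-17:30.
Zubin ∩ Grace ∩ Freya ∩ Oona: 09:00-10:30, 15:00-17:30.
Zubin ∩ Grace ∩ Freya ∩ Oona ∩ Priya: 09:00-10:30, 15:00-17:30.
Zubin ∩ Grace ∩ Freya ∩ Oona ∩ Priya ∩ Callum: 09:00-10:30, 15:15-17:30.
Zubin ∩ Grace ∩ Freya ∩ Oona ∩ Priya ∩ Callum ∩ Ugo: 09:00-10:30, 15:15-17:30.
The first common window of at least 30 minutes is 09:00-10:30, so the earliest start is 09:00.

09:00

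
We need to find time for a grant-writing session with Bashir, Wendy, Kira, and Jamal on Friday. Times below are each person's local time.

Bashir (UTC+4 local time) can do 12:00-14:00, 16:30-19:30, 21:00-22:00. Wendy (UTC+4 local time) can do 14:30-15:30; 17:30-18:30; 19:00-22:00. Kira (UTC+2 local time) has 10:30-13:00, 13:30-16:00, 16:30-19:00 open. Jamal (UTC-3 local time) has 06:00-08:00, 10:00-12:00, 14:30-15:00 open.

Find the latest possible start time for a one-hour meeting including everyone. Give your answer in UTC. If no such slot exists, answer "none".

Bashir in UTC: 08:00-10:00, 12:30-15:30, 17:00-18:00 (subtract 4h to convert from UTC+4).
Wendy in UTC: 10:30-11:30, 13:30-14:30, 15:00-18:00 (subtract 4h to convert from UTC+4).
Kira in UTC: 08:30-11:00, 11:30-14:00, 14:30-17:00 (subtract 2h to convert from UTC+2).
Jamal in UTC: 09:00-11:00, 13:00-15:00, 17:30-18:00 (add 3h to convert from UTC-3).
Bashir ∩ Wendy: 13:30-14:30, 15:00-15:30, 17:00-18:00.
Bashir ∩ Wendy ∩ Kira: 13:30-14:00, 15:00-15:30.
Bashir ∩ Wendy ∩ Kira ∩ Jamal: 13:30-14:00.
No common window is at least 60 minutes long.

none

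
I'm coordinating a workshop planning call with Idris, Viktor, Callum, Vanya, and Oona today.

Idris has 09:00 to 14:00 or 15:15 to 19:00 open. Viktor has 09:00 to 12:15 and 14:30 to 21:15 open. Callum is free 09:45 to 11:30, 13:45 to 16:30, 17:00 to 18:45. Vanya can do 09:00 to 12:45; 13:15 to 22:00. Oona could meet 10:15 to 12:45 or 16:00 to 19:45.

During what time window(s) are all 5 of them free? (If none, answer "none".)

10:15-11:30, 16:00-16:30, 17:00-18:45

Idris ∩ Viktor: 09:00-12:15, 15:15-19:00.
Idris ∩ Viktor ∩ Callum: 09:45-11:30, 15:15-16:30, 17:00-18:45.
Idris ∩ Viktor ∩ Callum ∩ Vanya: 09:45-11:30, 15:15-16:30, 17:00-18:45.
Idris ∩ Viktor ∩ Callum ∩ Vanya ∩ Oona: 10:15-11:30, 16:00-16:30, 17:00-18:45.
So the common availability across everyone is 10:15-11:30, 16:00-16:30, 17:00-18:45.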